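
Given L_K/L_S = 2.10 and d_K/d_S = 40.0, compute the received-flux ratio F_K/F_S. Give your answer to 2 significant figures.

0.0013

F = L/(4πd²), so F_K/F_S = (L_K/L_S) / (d_K/d_S)²
= 2.10 / (40.0)² = 2.10 / 1600 = 0.001313.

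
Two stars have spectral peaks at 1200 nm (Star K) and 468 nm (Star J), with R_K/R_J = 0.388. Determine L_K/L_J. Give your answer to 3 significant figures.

Wien's law gives T ∝ 1/λ_max, so T_K/T_J = λ_J/λ_K = 468/1200 = 0.3900.
Then L ∝ R²T⁴ gives L_K/L_J = (0.388)² × (0.3900)⁴ = 0.1505 × 0.02313 = 0.003483.

0.00348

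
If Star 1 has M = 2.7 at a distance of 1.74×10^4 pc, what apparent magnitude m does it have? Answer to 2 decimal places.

18.90

m = M + 5 log₁₀(d/10 pc) = 2.7 + 5 log₁₀(1.74×10^4/10)
  = 2.7 + 5 × 3.241 = 2.7 + 16.20 = 18.90.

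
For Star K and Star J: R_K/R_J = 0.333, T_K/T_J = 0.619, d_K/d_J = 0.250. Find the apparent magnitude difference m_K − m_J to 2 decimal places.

L_K/L_J = (0.333)²(0.619)⁴ = 0.01628.
F_K/F_J = (L_K/L_J)/(d_K/d_J)² = 0.01628/0.06250 = 0.2605.
m_K − m_J = −2.5 log₁₀(0.2605) = 1.46.

1.46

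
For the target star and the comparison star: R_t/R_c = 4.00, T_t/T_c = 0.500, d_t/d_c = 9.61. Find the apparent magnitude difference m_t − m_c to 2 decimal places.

4.91

L_t/L_c = (4.00)²(0.500)⁴ = 1.000.
F_t/F_c = (L_t/L_c)/(d_t/d_c)² = 1.000/92.35 = 0.01083.
m_t − m_c = −2.5 log₁₀(0.01083) = 4.91.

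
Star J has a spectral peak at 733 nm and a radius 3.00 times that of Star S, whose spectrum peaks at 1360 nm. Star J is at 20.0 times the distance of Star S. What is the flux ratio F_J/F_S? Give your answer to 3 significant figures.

0.267

Wien's law: T_J/T_S = λ_S/λ_J = 1360/733 = 1.855.
L_J/L_S = (R_J/R_S)²(T_J/T_S)⁴ = (3.00)²(1.855)⁴ = 106.7.
F_J/F_S = (L_J/L_S)/(d_J/d_S)² = 106.7/(20.0)² = 0.2666.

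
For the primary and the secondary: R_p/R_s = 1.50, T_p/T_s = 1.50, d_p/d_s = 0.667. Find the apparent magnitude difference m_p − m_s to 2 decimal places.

L_p/L_s = (1.50)²(1.50)⁴ = 11.39.
F_p/F_s = (L_p/L_s)/(d_p/d_s)² = 11.39/0.4449 = 25.60.
m_p − m_s = −2.5 log₁₀(25.60) = -3.52.

-3.52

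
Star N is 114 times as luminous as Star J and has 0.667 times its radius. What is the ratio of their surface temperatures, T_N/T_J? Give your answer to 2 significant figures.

4.0

L ∝ R²T⁴ gives T ∝ (L/R²)^(1/4), so
T_N/T_J = (114 / 0.667²)^(1/4) = (256.2)^(1/4) = 4.001.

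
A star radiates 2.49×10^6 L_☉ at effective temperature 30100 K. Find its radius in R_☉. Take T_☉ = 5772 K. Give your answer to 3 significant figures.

58.0 R_☉

R/R_☉ = √(L/L_☉) / (T/T_☉)² = √(2.49×10^6) / (5.215)²
       = 1578 / 27.19 = 58.03.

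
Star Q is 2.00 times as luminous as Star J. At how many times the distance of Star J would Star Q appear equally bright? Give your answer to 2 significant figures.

1.4

Equal flux requires L_Q/d_Q² = L_J/d_J², so d_Q/d_J = √(L_Q/L_J)
= √(2.00) = 1.414.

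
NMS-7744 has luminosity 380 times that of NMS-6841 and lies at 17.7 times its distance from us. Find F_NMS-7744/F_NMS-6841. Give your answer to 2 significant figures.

1.2

F = L/(4πd²), so F_NMS-7744/F_NMS-6841 = (L_NMS-7744/L_NMS-6841) / (d_NMS-7744/d_NMS-6841)²
= 380 / (17.7)² = 380 / 313.3 = 1.213.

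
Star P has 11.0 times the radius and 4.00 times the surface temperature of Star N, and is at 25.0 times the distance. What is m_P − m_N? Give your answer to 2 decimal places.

-4.24

L_P/L_N = (11.0)²(4.00)⁴ = 3.098×10^4.
F_P/F_N = (L_P/L_N)/(d_P/d_N)² = 3.098×10^4/625.0 = 49.56.
m_P − m_N = −2.5 log₁₀(49.56) = -4.24.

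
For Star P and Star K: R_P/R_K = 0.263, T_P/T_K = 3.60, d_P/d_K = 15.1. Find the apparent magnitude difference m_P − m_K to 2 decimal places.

L_P/L_K = (0.263)²(3.60)⁴ = 11.62.
F_P/F_K = (L_P/L_K)/(d_P/d_K)² = 11.62/228.0 = 0.05095.
m_P − m_K = −2.5 log₁₀(0.05095) = 3.23.

3.23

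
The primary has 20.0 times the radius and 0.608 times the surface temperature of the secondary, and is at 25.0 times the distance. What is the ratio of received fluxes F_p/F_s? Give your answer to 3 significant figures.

0.0875

L_p/L_s = (R_p/R_s)²(T_p/T_s)⁴ = (20.0)² × (0.608)⁴ = 54.66.
F_p/F_s = (L_p/L_s)/(d_p/d_s)² = 54.66 / (25.0)² = 0.08746.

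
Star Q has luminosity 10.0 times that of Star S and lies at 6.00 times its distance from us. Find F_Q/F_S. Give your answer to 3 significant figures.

0.278

F = L/(4πd²), so F_Q/F_S = (L_Q/L_S) / (d_Q/d_S)²
= 10.0 / (6.00)² = 10.0 / 36.00 = 0.2778.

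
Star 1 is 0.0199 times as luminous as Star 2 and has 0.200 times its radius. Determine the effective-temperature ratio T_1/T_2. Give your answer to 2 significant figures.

L ∝ R²T⁴ gives T ∝ (L/R²)^(1/4), so
T_1/T_2 = (0.0199 / 0.200²)^(1/4) = (0.4975)^(1/4) = 0.8398.

0.84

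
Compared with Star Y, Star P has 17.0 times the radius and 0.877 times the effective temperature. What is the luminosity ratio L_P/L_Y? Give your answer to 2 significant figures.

From the Stefan–Boltzmann law, L ∝ R²T⁴, so
L_P/L_Y = (R_P/R_Y)² (T_P/T_Y)⁴ = (17.0)² × (0.877)⁴ = 289.0 × 0.5916 = 171.0.

1.7×10^2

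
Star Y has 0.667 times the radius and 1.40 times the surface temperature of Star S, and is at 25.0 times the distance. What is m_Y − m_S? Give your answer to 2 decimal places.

L_Y/L_S = (0.667)²(1.40)⁴ = 1.709.
F_Y/F_S = (L_Y/L_S)/(d_Y/d_S)² = 1.709/625.0 = 0.002735.
m_Y − m_S = −2.5 log₁₀(0.002735) = 6.41.

6.41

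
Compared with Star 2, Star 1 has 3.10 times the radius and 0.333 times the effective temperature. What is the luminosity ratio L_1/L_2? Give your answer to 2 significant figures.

From the Stefan–Boltzmann law, L ∝ R²T⁴, so
L_1/L_2 = (R_1/R_2)² (T_1/T_2)⁴ = (3.10)² × (0.333)⁴ = 9.610 × 0.01230 = 0.1182.

0.12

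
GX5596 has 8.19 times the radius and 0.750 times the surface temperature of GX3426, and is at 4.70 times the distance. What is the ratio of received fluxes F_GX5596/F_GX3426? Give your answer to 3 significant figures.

L_GX5596/L_GX3426 = (R_GX5596/R_GX3426)²(T_GX5596/T_GX3426)⁴ = (8.19)² × (0.750)⁴ = 21.22.
F_GX5596/F_GX3426 = (L_GX5596/L_GX3426)/(d_GX5596/d_GX3426)² = 21.22 / (4.70)² = 0.9608.

0.961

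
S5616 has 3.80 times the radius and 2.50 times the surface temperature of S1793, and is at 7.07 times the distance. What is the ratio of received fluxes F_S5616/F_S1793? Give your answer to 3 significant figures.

11.3

L_S5616/L_S1793 = (R_S5616/R_S1793)²(T_S5616/T_S1793)⁴ = (3.80)² × (2.50)⁴ = 564.1.
F_S5616/F_S1793 = (L_S5616/L_S1793)/(d_S5616/d_S1793)² = 564.1 / (7.07)² = 11.28.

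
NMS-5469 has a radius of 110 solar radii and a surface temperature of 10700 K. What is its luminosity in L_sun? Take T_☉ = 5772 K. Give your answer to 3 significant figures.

1.43×10^5 L_sun

L/L_☉ = (R/R_☉)² (T/T_☉)⁴ = (110)² × (10700/5772)⁴
       = 1.210×10^4 × (1.854)⁴ = 1.210×10^4 × 11.81 = 1.429×10^5.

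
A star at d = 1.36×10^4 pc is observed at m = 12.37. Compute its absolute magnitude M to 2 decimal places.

-3.30

M = m − 5 log₁₀(d/10 pc) = 12.37 − 5 log₁₀(1.36×10^4/10)
  = 12.37 − 5 × 3.134 = 12.37 − 15.67 = -3.30.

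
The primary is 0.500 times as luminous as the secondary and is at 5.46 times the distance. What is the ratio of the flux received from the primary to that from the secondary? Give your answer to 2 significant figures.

F = L/(4πd²), so F_p/F_s = (L_p/L_s) / (d_p/d_s)²
= 0.500 / (5.46)² = 0.500 / 29.81 = 0.01677.

0.017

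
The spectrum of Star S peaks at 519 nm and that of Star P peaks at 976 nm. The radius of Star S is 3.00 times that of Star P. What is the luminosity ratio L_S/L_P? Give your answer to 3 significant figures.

Wien's law gives T ∝ 1/λ_max, so T_S/T_P = λ_P/λ_S = 976/519 = 1.881.
Then L ∝ R²T⁴ gives L_S/L_P = (3.00)² × (1.881)⁴ = 9.000 × 12.51 = 112.6.

113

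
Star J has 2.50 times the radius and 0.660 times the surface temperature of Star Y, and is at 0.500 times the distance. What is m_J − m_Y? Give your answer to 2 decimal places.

-1.69

L_J/L_Y = (2.50)²(0.660)⁴ = 1.186.
F_J/F_Y = (L_J/L_Y)/(d_J/d_Y)² = 1.186/0.2500 = 4.744.
m_J − m_Y = −2.5 log₁₀(4.744) = -1.69.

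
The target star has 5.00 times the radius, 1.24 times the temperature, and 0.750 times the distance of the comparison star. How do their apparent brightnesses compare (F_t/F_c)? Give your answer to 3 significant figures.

L_t/L_c = (R_t/R_c)²(T_t/T_c)⁴ = (5.00)² × (1.24)⁴ = 59.11.
F_t/F_c = (L_t/L_c)/(d_t/d_c)² = 59.11 / (0.750)² = 105.1.

105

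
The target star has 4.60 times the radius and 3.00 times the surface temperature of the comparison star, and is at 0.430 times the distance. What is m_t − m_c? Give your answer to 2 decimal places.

L_t/L_c = (4.60)²(3.00)⁴ = 1714.
F_t/F_c = (L_t/L_c)/(d_t/d_c)² = 1714/0.1849 = 9270.
m_t − m_c = −2.5 log₁₀(9270) = -9.92.

-9.92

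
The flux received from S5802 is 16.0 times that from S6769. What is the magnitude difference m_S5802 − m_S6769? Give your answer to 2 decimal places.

-3.01

m_S5802 − m_S6769 = −2.5 log₁₀(F_S5802/F_S6769) = −2.5 log₁₀(16.0) = −2.5 × (1.204) = -3.010.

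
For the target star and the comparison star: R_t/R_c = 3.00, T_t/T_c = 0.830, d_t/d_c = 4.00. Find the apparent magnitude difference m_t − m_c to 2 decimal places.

L_t/L_c = (3.00)²(0.830)⁴ = 4.271.
F_t/F_c = (L_t/L_c)/(d_t/d_c)² = 4.271/16.00 = 0.2670.
m_t − m_c = −2.5 log₁₀(0.2670) = 1.43.

1.43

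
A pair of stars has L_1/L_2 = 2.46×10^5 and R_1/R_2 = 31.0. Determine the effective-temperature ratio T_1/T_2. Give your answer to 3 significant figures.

L ∝ R²T⁴ gives T ∝ (L/R²)^(1/4), so
T_1/T_2 = (2.46×10^5 / 31.0²)^(1/4) = (256.0)^(1/4) = 4.000.

4.00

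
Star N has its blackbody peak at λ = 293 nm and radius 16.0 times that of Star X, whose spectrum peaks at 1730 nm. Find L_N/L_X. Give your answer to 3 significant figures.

Wien's law gives T ∝ 1/λ_max, so T_N/T_X = λ_X/λ_N = 1730/293 = 5.904.
Then L ∝ R²T⁴ gives L_N/L_X = (16.0)² × (5.904)⁴ = 256.0 × 1215 = 3.111×10^5.

3.11×10^5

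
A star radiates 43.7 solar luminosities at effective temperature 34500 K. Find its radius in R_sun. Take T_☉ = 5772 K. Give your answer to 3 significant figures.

R/R_☉ = √(L/L_☉) / (T/T_☉)² = √(43.7) / (5.977)²
       = 6.611 / 35.73 = 0.1850.

0.185 R_sun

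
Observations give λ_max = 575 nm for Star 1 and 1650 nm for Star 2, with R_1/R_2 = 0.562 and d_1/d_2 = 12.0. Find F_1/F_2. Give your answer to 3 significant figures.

Wien's law: T_1/T_2 = λ_2/λ_1 = 1650/575 = 2.870.
L_1/L_2 = (R_1/R_2)²(T_1/T_2)⁴ = (0.562)²(2.870)⁴ = 21.42.
F_1/F_2 = (L_1/L_2)/(d_1/d_2)² = 21.42/(12.0)² = 0.1487.

0.149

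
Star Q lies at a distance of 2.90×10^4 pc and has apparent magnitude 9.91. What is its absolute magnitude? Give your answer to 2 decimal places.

M = m − 5 log₁₀(d/10 pc) = 9.91 − 5 log₁₀(2.90×10^4/10)
  = 9.91 − 5 × 3.462 = 9.91 − 17.31 = -7.40.

-7.40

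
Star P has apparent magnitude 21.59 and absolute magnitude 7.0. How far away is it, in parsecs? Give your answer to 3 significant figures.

m − M = 5 log₁₀(d/10 pc)
21.59 − (7.0) = 14.59 = 5 log₁₀(d/10)
d = 10 × 10^(14.59/5) = 10 × 10^2.918 = 8279 pc.

8.28×10^3 pc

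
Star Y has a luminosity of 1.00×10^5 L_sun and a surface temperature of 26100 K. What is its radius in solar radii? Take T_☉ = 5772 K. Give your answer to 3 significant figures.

15.5 solar radii

R/R_☉ = √(L/L_☉) / (T/T_☉)² = √(1.00×10^5) / (4.522)²
       = 316.2 / 20.45 = 15.47.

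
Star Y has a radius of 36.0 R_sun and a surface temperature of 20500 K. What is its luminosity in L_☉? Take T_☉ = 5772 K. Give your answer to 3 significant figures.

2.06×10^5 L_☉

L/L_☉ = (R/R_☉)² (T/T_☉)⁴ = (36.0)² × (20500/5772)⁴
       = 1296 × (3.552)⁴ = 1296 × 159.1 = 2.062×10^5.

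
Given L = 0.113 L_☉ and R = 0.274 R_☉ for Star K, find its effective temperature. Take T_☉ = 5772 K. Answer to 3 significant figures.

6.39×10^3 K

T/T_☉ = (L/L_☉)^(1/4) / (R/R_☉)^(1/2)
T = 5772 × (0.113)^(1/4) / √(0.274) = 5772 × 0.5798 / 0.5235 = 6393 K.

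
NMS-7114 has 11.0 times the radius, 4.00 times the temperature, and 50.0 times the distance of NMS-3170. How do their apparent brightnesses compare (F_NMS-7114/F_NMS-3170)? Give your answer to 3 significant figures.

12.4

L_NMS-7114/L_NMS-3170 = (R_NMS-7114/R_NMS-3170)²(T_NMS-7114/T_NMS-3170)⁴ = (11.0)² × (4.00)⁴ = 3.098×10^4.
F_NMS-7114/F_NMS-3170 = (L_NMS-7114/L_NMS-3170)/(d_NMS-7114/d_NMS-3170)² = 3.098×10^4 / (50.0)² = 12.39.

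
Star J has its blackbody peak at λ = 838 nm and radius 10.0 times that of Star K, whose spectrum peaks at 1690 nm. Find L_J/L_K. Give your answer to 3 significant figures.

1.65×10^3

Wien's law gives T ∝ 1/λ_max, so T_J/T_K = λ_K/λ_J = 1690/838 = 2.017.
Then L ∝ R²T⁴ gives L_J/L_K = (10.0)² × (2.017)⁴ = 100.0 × 16.54 = 1654.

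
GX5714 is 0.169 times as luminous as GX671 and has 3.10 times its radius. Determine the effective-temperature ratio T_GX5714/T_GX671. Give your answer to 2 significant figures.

L ∝ R²T⁴ gives T ∝ (L/R²)^(1/4), so
T_GX5714/T_GX671 = (0.169 / 3.10²)^(1/4) = (0.01759)^(1/4) = 0.3642.

0.36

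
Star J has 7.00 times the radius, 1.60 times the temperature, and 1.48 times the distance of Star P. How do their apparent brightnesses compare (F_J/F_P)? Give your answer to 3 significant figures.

L_J/L_P = (R_J/R_P)²(T_J/T_P)⁴ = (7.00)² × (1.60)⁴ = 321.1.
F_J/F_P = (L_J/L_P)/(d_J/d_P)² = 321.1 / (1.48)² = 146.6.

147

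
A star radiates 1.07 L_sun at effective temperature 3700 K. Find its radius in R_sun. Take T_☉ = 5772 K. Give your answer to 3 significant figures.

2.52 R_sun

R/R_☉ = √(L/L_☉) / (T/T_☉)² = √(1.07) / (0.6410)²
       = 1.034 / 0.4109 = 2.517.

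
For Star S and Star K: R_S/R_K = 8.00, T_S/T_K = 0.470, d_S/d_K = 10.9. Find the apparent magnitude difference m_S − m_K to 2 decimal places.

L_S/L_K = (8.00)²(0.470)⁴ = 3.123.
F_S/F_K = (L_S/L_K)/(d_S/d_K)² = 3.123/118.8 = 0.02629.
m_S − m_K = −2.5 log₁₀(0.02629) = 3.95.

3.95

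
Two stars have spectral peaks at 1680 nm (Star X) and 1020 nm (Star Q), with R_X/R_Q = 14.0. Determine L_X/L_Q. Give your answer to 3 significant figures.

Wien's law gives T ∝ 1/λ_max, so T_X/T_Q = λ_Q/λ_X = 1020/1680 = 0.6071.
Then L ∝ R²T⁴ gives L_X/L_Q = (14.0)² × (0.6071)⁴ = 196.0 × 0.1359 = 26.63.

26.6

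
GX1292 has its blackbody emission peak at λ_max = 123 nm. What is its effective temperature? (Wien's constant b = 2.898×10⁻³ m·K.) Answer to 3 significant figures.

2.36×10^4 K

T = b/λ_max = 2.898×10⁻³ / (123×10⁻⁹) = 2.356×10^4 K.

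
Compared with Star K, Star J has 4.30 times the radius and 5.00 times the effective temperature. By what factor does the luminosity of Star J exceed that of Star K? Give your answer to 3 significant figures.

From the Stefan–Boltzmann law, L ∝ R²T⁴, so
L_J/L_K = (R_J/R_K)² (T_J/T_K)⁴ = (4.30)² × (5.00)⁴ = 18.49 × 625.0 = 1.156×10^4.

1.16×10^4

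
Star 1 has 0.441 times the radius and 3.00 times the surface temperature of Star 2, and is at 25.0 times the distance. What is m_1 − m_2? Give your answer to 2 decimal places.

4.00

L_1/L_2 = (0.441)²(3.00)⁴ = 15.75.
F_1/F_2 = (L_1/L_2)/(d_1/d_2)² = 15.75/625.0 = 0.02520.
m_1 − m_2 = −2.5 log₁₀(0.02520) = 4.00.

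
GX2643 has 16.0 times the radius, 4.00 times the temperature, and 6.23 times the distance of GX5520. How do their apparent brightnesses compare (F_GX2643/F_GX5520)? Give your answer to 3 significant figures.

L_GX2643/L_GX5520 = (R_GX2643/R_GX5520)²(T_GX2643/T_GX5520)⁴ = (16.0)² × (4.00)⁴ = 6.554×10^4.
F_GX2643/F_GX5520 = (L_GX2643/L_GX5520)/(d_GX2643/d_GX5520)² = 6.554×10^4 / (6.23)² = 1689.

1.69×10^3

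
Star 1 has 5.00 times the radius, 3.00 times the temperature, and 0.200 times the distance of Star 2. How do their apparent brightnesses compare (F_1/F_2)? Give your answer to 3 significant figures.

5.06×10^4

L_1/L_2 = (R_1/R_2)²(T_1/T_2)⁴ = (5.00)² × (3.00)⁴ = 2025.
F_1/F_2 = (L_1/L_2)/(d_1/d_2)² = 2025 / (0.200)² = 5.062×10^4.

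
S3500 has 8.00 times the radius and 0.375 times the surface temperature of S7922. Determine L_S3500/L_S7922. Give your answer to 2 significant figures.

1.3

From the Stefan–Boltzmann law, L ∝ R²T⁴, so
L_S3500/L_S7922 = (R_S3500/R_S7922)² (T_S3500/T_S7922)⁴ = (8.00)² × (0.375)⁴ = 64.00 × 0.01978 = 1.266.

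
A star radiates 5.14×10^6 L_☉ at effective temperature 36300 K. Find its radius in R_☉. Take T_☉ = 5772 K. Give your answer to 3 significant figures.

R/R_☉ = √(L/L_☉) / (T/T_☉)² = √(5.14×10^6) / (6.289)²
       = 2267 / 39.55 = 57.32.

57.3 R_☉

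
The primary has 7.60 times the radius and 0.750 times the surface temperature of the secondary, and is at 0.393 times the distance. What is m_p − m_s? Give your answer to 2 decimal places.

L_p/L_s = (7.60)²(0.750)⁴ = 18.28.
F_p/F_s = (L_p/L_s)/(d_p/d_s)² = 18.28/0.1544 = 118.3.
m_p − m_s = −2.5 log₁₀(118.3) = -5.18.

-5.18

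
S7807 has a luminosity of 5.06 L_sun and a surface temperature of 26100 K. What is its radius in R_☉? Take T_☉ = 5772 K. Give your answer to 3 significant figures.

R/R_☉ = √(L/L_☉) / (T/T_☉)² = √(5.06) / (4.522)²
       = 2.249 / 20.45 = 0.1100.

0.110 R_☉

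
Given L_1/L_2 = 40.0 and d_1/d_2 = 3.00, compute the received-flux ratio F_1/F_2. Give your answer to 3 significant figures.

F = L/(4πd²), so F_1/F_2 = (L_1/L_2) / (d_1/d_2)²
= 40.0 / (3.00)² = 40.0 / 9.000 = 4.444.

4.44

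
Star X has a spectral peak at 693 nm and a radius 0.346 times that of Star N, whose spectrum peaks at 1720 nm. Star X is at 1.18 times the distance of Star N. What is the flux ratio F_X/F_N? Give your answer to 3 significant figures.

Wien's law: T_X/T_N = λ_N/λ_X = 1720/693 = 2.482.
L_X/L_N = (R_X/R_N)²(T_X/T_N)⁴ = (0.346)²(2.482)⁴ = 4.543.
F_X/F_N = (L_X/L_N)/(d_X/d_N)² = 4.543/(1.18)² = 3.263.

3.26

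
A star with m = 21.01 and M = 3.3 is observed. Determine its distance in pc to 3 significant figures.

3.48×10^4 pc

m − M = 5 log₁₀(d/10 pc)
21.01 − (3.3) = 17.71 = 5 log₁₀(d/10)
d = 10 × 10^(17.71/5) = 10 × 10^3.542 = 3.483×10^4 pc.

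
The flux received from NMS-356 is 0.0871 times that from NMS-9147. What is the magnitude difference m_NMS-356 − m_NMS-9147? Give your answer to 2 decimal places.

m_NMS-356 − m_NMS-9147 = −2.5 log₁₀(F_NMS-356/F_NMS-9147) = −2.5 log₁₀(0.0871) = −2.5 × (-1.060) = 2.650.

2.65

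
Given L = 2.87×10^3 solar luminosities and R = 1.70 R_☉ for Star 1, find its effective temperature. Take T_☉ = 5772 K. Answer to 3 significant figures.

T/T_☉ = (L/L_☉)^(1/4) / (R/R_☉)^(1/2)
T = 5772 × (2.87×10^3)^(1/4) / √(1.70) = 5772 × 7.319 / 1.304 = 3.240×10^4 K.

3.24×10^4 K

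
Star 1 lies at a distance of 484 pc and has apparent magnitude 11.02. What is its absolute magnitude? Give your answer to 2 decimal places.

M = m − 5 log₁₀(d/10 pc) = 11.02 − 5 log₁₀(484/10)
  = 11.02 − 5 × 1.685 = 11.02 − 8.42 = 2.60.

2.60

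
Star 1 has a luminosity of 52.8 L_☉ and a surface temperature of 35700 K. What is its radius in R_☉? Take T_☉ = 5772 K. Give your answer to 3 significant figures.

0.190 R_☉

R/R_☉ = √(L/L_☉) / (T/T_☉)² = √(52.8) / (6.185)²
       = 7.266 / 38.25 = 0.1899.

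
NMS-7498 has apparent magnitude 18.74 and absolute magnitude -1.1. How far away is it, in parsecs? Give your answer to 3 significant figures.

m − M = 5 log₁₀(d/10 pc)
18.74 − (-1.1) = 19.84 = 5 log₁₀(d/10)
d = 10 × 10^(19.84/5) = 10 × 10^3.968 = 9.290×10^4 pc.

9.29×10^4 pc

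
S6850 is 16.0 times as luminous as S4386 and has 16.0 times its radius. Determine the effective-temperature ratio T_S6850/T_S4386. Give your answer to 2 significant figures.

L ∝ R²T⁴ gives T ∝ (L/R²)^(1/4), so
T_S6850/T_S4386 = (16.0 / 16.0²)^(1/4) = (0.06250)^(1/4) = 0.5000.

0.50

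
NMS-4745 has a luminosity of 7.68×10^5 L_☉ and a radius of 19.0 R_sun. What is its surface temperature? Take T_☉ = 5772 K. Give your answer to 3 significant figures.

3.92×10^4 K

T/T_☉ = (L/L_☉)^(1/4) / (R/R_☉)^(1/2)
T = 5772 × (7.68×10^5)^(1/4) / √(19.0) = 5772 × 29.60 / 4.359 = 3.920×10^4 K.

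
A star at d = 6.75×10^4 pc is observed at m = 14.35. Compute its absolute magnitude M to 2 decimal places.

-4.80

M = m − 5 log₁₀(d/10 pc) = 14.35 − 5 log₁₀(6.75×10^4/10)
  = 14.35 − 5 × 3.829 = 14.35 − 19.15 = -4.80.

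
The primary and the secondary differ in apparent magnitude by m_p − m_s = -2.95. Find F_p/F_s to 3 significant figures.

F_p/F_s = 10^(−(m_p − m_s)/2.5) = 10^(2.95/2.5) = 10^1.180 = 15.14.

15.1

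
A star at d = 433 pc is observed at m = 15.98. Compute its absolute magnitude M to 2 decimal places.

7.80

M = m − 5 log₁₀(d/10 pc) = 15.98 − 5 log₁₀(433/10)
  = 15.98 − 5 × 1.636 = 15.98 − 8.18 = 7.80.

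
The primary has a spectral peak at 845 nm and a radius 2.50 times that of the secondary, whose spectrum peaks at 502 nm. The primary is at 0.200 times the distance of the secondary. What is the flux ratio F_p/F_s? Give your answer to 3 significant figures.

Wien's law: T_p/T_s = λ_s/λ_p = 502/845 = 0.5941.
L_p/L_s = (R_p/R_s)²(T_p/T_s)⁴ = (2.50)²(0.5941)⁴ = 0.7785.
F_p/F_s = (L_p/L_s)/(d_p/d_s)² = 0.7785/(0.200)² = 19.46.

19.5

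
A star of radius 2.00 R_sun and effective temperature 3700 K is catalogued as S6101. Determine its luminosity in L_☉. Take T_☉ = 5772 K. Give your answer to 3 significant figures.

0.675 L_☉

L/L_☉ = (R/R_☉)² (T/T_☉)⁴ = (2.00)² × (3700/5772)⁴
       = 4.000 × (0.6410)⁴ = 4.000 × 0.1689 = 0.6754.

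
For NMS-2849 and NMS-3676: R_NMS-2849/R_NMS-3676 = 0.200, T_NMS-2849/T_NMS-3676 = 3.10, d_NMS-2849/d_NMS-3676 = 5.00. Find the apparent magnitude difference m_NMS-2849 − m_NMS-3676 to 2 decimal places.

2.08

L_NMS-2849/L_NMS-3676 = (0.200)²(3.10)⁴ = 3.694.
F_NMS-2849/F_NMS-3676 = (L_NMS-2849/L_NMS-3676)/(d_NMS-2849/d_NMS-3676)² = 3.694/25.00 = 0.1478.
m_NMS-2849 − m_NMS-3676 = −2.5 log₁₀(0.1478) = 2.08.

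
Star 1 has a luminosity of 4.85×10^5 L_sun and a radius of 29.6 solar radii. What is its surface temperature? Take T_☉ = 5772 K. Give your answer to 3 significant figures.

T/T_☉ = (L/L_☉)^(1/4) / (R/R_☉)^(1/2)
T = 5772 × (4.85×10^5)^(1/4) / √(29.6) = 5772 × 26.39 / 5.441 = 2.800×10^4 K.

2.80×10^4 K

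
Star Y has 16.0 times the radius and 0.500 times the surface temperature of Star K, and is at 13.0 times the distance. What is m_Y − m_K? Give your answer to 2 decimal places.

L_Y/L_K = (16.0)²(0.500)⁴ = 16.00.
F_Y/F_K = (L_Y/L_K)/(d_Y/d_K)² = 16.00/169.0 = 0.09467.
m_Y − m_K = −2.5 log₁₀(0.09467) = 2.56.

2.56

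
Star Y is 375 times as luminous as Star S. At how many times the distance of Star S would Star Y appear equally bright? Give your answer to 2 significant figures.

Equal flux requires L_Y/d_Y² = L_S/d_S², so d_Y/d_S = √(L_Y/L_S)
= √(375) = 19.36.

19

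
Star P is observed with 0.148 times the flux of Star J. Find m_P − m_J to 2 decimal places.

2.07

m_P − m_J = −2.5 log₁₀(F_P/F_J) = −2.5 log₁₀(0.148) = −2.5 × (-0.830) = 2.074.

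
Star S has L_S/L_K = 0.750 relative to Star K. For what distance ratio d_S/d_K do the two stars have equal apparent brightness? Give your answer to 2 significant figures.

0.87

Equal flux requires L_S/d_S² = L_K/d_K², so d_S/d_K = √(L_S/L_K)
= √(0.750) = 0.8660.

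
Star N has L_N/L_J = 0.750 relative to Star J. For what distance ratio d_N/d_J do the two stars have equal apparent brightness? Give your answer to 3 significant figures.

Equal flux requires L_N/d_N² = L_J/d_J², so d_N/d_J = √(L_N/L_J)
= √(0.750) = 0.8660.

0.866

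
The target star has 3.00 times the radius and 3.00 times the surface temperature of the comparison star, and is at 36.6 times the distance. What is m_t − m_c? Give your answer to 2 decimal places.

0.66

L_t/L_c = (3.00)²(3.00)⁴ = 729.0.
F_t/F_c = (L_t/L_c)/(d_t/d_c)² = 729.0/1340 = 0.5442.
m_t − m_c = −2.5 log₁₀(0.5442) = 0.66.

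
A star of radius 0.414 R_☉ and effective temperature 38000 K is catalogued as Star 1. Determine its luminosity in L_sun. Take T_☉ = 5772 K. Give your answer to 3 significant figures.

322 L_sun

L/L_☉ = (R/R_☉)² (T/T_☉)⁴ = (0.414)² × (38000/5772)⁴
       = 0.1714 × (6.584)⁴ = 0.1714 × 1879 = 322.0.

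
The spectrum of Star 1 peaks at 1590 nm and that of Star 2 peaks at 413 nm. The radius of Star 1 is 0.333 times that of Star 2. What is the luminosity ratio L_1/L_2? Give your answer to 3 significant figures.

Wien's law gives T ∝ 1/λ_max, so T_1/T_2 = λ_2/λ_1 = 413/1590 = 0.2597.
Then L ∝ R²T⁴ gives L_1/L_2 = (0.333)² × (0.2597)⁴ = 0.1109 × 0.004552 = 5.048×10^-4.

5.05×10^-4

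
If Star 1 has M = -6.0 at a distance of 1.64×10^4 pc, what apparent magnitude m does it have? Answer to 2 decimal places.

10.07

m = M + 5 log₁₀(d/10 pc) = -6.0 + 5 log₁₀(1.64×10^4/10)
  = -6.0 + 5 × 3.215 = -6.0 + 16.07 = 10.07.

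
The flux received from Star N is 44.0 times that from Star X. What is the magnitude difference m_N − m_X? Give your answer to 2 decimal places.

-4.11

m_N − m_X = −2.5 log₁₀(F_N/F_X) = −2.5 log₁₀(44.0) = −2.5 × (1.643) = -4.109.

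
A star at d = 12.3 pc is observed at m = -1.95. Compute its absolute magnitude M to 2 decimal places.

M = m − 5 log₁₀(d/10 pc) = -1.95 − 5 log₁₀(12.3/10)
  = -1.95 − 5 × 0.090 = -1.95 − 0.45 = -2.40.

-2.40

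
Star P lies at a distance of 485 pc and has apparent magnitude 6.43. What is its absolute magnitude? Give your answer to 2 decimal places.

M = m − 5 log₁₀(d/10 pc) = 6.43 − 5 log₁₀(485/10)
  = 6.43 − 5 × 1.686 = 6.43 − 8.43 = -2.00.

-2.00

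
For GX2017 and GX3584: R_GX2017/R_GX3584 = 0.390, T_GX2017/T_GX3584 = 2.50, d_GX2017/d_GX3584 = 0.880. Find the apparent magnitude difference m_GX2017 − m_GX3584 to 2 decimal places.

-2.21

L_GX2017/L_GX3584 = (0.390)²(2.50)⁴ = 5.941.
F_GX2017/F_GX3584 = (L_GX2017/L_GX3584)/(d_GX2017/d_GX3584)² = 5.941/0.7744 = 7.672.
m_GX2017 − m_GX3584 = −2.5 log₁₀(7.672) = -2.21.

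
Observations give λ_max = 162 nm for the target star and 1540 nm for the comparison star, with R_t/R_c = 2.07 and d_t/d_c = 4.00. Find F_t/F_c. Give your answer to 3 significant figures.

Wien's law: T_t/T_c = λ_c/λ_t = 1540/162 = 9.506.
L_t/L_c = (R_t/R_c)²(T_t/T_c)⁴ = (2.07)²(9.506)⁴ = 3.499×10^4.
F_t/F_c = (L_t/L_c)/(d_t/d_c)² = 3.499×10^4/(4.00)² = 2187.

2.19×10^3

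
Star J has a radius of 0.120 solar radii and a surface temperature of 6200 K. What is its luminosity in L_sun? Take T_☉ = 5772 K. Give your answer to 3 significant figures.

0.0192 L_sun

L/L_☉ = (R/R_☉)² (T/T_☉)⁴ = (0.120)² × (6200/5772)⁴
       = 0.01440 × (1.074)⁴ = 0.01440 × 1.331 = 0.01917.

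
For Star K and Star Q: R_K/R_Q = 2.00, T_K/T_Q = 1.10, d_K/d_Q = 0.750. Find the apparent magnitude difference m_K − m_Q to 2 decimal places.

-2.54

L_K/L_Q = (2.00)²(1.10)⁴ = 5.856.
F_K/F_Q = (L_K/L_Q)/(d_K/d_Q)² = 5.856/0.5625 = 10.41.
m_K − m_Q = −2.5 log₁₀(10.41) = -2.54.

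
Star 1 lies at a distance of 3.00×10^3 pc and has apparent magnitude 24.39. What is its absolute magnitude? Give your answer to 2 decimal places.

12.00

M = m − 5 log₁₀(d/10 pc) = 24.39 − 5 log₁₀(3.00×10^3/10)
  = 24.39 − 5 × 2.477 = 24.39 − 12.39 = 12.00.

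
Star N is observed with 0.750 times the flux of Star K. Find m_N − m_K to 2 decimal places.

0.31

m_N − m_K = −2.5 log₁₀(F_N/F_K) = −2.5 log₁₀(0.750) = −2.5 × (-0.125) = 0.312.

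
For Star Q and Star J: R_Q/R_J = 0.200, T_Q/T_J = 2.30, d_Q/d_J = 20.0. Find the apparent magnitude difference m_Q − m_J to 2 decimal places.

6.38

L_Q/L_J = (0.200)²(2.30)⁴ = 1.119.
F_Q/F_J = (L_Q/L_J)/(d_Q/d_J)² = 1.119/400.0 = 0.002798.
m_Q − m_J = −2.5 log₁₀(0.002798) = 6.38.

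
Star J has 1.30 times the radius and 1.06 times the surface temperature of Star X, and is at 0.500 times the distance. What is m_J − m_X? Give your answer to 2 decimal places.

L_J/L_X = (1.30)²(1.06)⁴ = 2.134.
F_J/F_X = (L_J/L_X)/(d_J/d_X)² = 2.134/0.2500 = 8.534.
m_J − m_X = −2.5 log₁₀(8.534) = -2.33.

-2.33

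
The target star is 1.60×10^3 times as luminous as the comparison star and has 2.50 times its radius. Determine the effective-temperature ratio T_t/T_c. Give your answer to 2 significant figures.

L ∝ R²T⁴ gives T ∝ (L/R²)^(1/4), so
T_t/T_c = (1.60×10^3 / 2.50²)^(1/4) = (256.0)^(1/4) = 4.000.

4.0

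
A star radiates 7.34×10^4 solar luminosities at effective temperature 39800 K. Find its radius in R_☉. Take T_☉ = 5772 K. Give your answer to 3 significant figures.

R/R_☉ = √(L/L_☉) / (T/T_☉)² = √(7.34×10^4) / (6.895)²
       = 270.9 / 47.55 = 5.698.

5.70 R_☉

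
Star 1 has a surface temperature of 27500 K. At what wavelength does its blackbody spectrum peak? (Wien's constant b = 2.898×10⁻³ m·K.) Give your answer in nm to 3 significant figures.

λ_max = b/T = 2.898×10⁻³ / 27500 = 1.05×10^-7 m = 105.4 nm.

105 nm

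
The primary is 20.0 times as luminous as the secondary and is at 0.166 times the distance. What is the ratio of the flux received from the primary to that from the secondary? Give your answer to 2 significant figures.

F = L/(4πd²), so F_p/F_s = (L_p/L_s) / (d_p/d_s)²
= 20.0 / (0.166)² = 20.0 / 0.02756 = 725.8.

7.3×10^2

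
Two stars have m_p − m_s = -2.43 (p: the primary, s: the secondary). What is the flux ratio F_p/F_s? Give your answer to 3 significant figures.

9.38

F_p/F_s = 10^(−(m_p − m_s)/2.5) = 10^(2.43/2.5) = 10^0.972 = 9.376.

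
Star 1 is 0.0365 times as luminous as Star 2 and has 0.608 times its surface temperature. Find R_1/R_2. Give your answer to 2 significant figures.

L ∝ R²T⁴ gives R ∝ √L / T², so
R_1/R_2 = √(0.0365) / (0.608)² = 0.1910 / 0.3697 = 0.5168.

0.52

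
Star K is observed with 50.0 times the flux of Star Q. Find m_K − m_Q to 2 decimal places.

m_K − m_Q = −2.5 log₁₀(F_K/F_Q) = −2.5 log₁₀(50.0) = −2.5 × (1.699) = -4.247.

-4.25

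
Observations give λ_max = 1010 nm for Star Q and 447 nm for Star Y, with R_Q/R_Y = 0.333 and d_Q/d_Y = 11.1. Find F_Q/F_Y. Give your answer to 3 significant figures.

3.45×10^-5

Wien's law: T_Q/T_Y = λ_Y/λ_Q = 447/1010 = 0.4426.
L_Q/L_Y = (R_Q/R_Y)²(T_Q/T_Y)⁴ = (0.333)²(0.4426)⁴ = 0.004254.
F_Q/F_Y = (L_Q/L_Y)/(d_Q/d_Y)² = 0.004254/(11.1)² = 3.453×10^-5.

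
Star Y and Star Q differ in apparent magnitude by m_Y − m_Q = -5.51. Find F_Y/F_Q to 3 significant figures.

160

F_Y/F_Q = 10^(−(m_Y − m_Q)/2.5) = 10^(5.51/2.5) = 10^2.204 = 160.0.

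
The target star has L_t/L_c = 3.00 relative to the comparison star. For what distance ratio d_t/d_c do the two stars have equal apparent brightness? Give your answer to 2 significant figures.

1.7

Equal flux requires L_t/d_t² = L_c/d_c², so d_t/d_c = √(L_t/L_c)
= √(3.00) = 1.732.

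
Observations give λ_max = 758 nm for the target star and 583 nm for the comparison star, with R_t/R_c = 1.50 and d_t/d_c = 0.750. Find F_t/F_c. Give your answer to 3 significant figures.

Wien's law: T_t/T_c = λ_c/λ_t = 583/758 = 0.7691.
L_t/L_c = (R_t/R_c)²(T_t/T_c)⁴ = (1.50)²(0.7691)⁴ = 0.7874.
F_t/F_c = (L_t/L_c)/(d_t/d_c)² = 0.7874/(0.750)² = 1.400.

1.40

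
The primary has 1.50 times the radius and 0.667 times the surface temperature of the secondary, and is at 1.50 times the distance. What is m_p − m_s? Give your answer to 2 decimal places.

L_p/L_s = (1.50)²(0.667)⁴ = 0.4453.
F_p/F_s = (L_p/L_s)/(d_p/d_s)² = 0.4453/2.250 = 0.1979.
m_p − m_s = −2.5 log₁₀(0.1979) = 1.76.

1.76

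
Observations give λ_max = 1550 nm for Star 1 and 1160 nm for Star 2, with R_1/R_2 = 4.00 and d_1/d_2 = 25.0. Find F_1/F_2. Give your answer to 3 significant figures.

0.00803

Wien's law: T_1/T_2 = λ_2/λ_1 = 1160/1550 = 0.7484.
L_1/L_2 = (R_1/R_2)²(T_1/T_2)⁴ = (4.00)²(0.7484)⁴ = 5.019.
F_1/F_2 = (L_1/L_2)/(d_1/d_2)² = 5.019/(25.0)² = 0.008031.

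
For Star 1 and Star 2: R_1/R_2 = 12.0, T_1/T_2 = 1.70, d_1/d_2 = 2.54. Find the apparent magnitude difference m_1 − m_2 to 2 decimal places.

-5.68

L_1/L_2 = (12.0)²(1.70)⁴ = 1203.
F_1/F_2 = (L_1/L_2)/(d_1/d_2)² = 1203/6.452 = 186.4.
m_1 − m_2 = −2.5 log₁₀(186.4) = -5.68.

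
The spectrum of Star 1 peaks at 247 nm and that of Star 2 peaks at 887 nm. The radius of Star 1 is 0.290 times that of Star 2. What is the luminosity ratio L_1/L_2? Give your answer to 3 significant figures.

14.0

Wien's law gives T ∝ 1/λ_max, so T_1/T_2 = λ_2/λ_1 = 887/247 = 3.591.
Then L ∝ R²T⁴ gives L_1/L_2 = (0.290)² × (3.591)⁴ = 0.08410 × 166.3 = 13.99.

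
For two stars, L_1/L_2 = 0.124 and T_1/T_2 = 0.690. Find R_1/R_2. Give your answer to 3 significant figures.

L ∝ R²T⁴ gives R ∝ √L / T², so
R_1/R_2 = √(0.124) / (0.690)² = 0.3521 / 0.4761 = 0.7396.

0.740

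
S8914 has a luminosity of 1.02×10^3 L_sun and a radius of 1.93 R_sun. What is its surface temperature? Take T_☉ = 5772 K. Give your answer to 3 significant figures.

2.35×10^4 K

T/T_☉ = (L/L_☉)^(1/4) / (R/R_☉)^(1/2)
T = 5772 × (1.02×10^3)^(1/4) / √(1.93) = 5772 × 5.651 / 1.389 = 2.348×10^4 K.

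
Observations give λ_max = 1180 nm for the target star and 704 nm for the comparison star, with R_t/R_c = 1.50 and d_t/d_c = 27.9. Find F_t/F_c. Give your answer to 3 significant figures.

Wien's law: T_t/T_c = λ_c/λ_t = 704/1180 = 0.5966.
L_t/L_c = (R_t/R_c)²(T_t/T_c)⁴ = (1.50)²(0.5966)⁴ = 0.2851.
F_t/F_c = (L_t/L_c)/(d_t/d_c)² = 0.2851/(27.9)² = 3.662×10^-4.

3.66×10^-4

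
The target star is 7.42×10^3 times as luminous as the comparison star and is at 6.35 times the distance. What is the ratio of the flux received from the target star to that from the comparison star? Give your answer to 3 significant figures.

184

F = L/(4πd²), so F_t/F_c = (L_t/L_c) / (d_t/d_c)²
= 7.42×10^3 / (6.35)² = 7.42×10^3 / 40.32 = 184.0.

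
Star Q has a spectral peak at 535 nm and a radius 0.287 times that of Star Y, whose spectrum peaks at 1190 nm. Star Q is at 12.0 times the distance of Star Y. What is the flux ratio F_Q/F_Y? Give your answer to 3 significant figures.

0.0140

Wien's law: T_Q/T_Y = λ_Y/λ_Q = 1190/535 = 2.224.
L_Q/L_Y = (R_Q/R_Y)²(T_Q/T_Y)⁴ = (0.287)²(2.224)⁴ = 2.016.
F_Q/F_Y = (L_Q/L_Y)/(d_Q/d_Y)² = 2.016/(12.0)² = 0.01400.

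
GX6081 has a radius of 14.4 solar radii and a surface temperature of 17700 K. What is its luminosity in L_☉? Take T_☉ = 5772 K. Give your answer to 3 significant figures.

L/L_☉ = (R/R_☉)² (T/T_☉)⁴ = (14.4)² × (17700/5772)⁴
       = 207.4 × (3.067)⁴ = 207.4 × 88.43 = 1.834×10^4.

1.83×10^4 L_☉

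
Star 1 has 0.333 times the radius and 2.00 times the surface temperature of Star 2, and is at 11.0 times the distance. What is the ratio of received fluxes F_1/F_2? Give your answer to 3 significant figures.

0.0147

L_1/L_2 = (R_1/R_2)²(T_1/T_2)⁴ = (0.333)² × (2.00)⁴ = 1.774.
F_1/F_2 = (L_1/L_2)/(d_1/d_2)² = 1.774 / (11.0)² = 0.01466.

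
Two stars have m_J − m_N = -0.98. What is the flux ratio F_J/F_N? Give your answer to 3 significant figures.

F_J/F_N = 10^(−(m_J − m_N)/2.5) = 10^(0.98/2.5) = 10^0.392 = 2.466.

2.47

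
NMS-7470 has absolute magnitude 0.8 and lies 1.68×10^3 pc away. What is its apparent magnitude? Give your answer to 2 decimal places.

11.93

m = M + 5 log₁₀(d/10 pc) = 0.8 + 5 log₁₀(1.68×10^3/10)
  = 0.8 + 5 × 2.225 = 0.8 + 11.13 = 11.93.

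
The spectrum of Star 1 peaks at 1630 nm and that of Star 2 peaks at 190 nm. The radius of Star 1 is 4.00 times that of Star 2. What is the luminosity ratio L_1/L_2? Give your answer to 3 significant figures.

Wien's law gives T ∝ 1/λ_max, so T_1/T_2 = λ_2/λ_1 = 190/1630 = 0.1166.
Then L ∝ R²T⁴ gives L_1/L_2 = (4.00)² × (0.1166)⁴ = 16.00 × 1.846×10^-4 = 0.002954.

0.00295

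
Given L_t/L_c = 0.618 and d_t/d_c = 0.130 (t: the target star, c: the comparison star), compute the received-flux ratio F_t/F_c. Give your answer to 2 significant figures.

37

F = L/(4πd²), so F_t/F_c = (L_t/L_c) / (d_t/d_c)²
= 0.618 / (0.130)² = 0.618 / 0.01690 = 36.57.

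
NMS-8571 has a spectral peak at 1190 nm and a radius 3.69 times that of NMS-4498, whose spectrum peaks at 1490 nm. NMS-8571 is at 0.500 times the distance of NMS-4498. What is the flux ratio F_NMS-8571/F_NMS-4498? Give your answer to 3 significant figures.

134

Wien's law: T_NMS-8571/T_NMS-4498 = λ_NMS-4498/λ_NMS-8571 = 1490/1190 = 1.252.
L_NMS-8571/L_NMS-4498 = (R_NMS-8571/R_NMS-4498)²(T_NMS-8571/T_NMS-4498)⁴ = (3.69)²(1.252)⁴ = 33.47.
F_NMS-8571/F_NMS-4498 = (L_NMS-8571/L_NMS-4498)/(d_NMS-8571/d_NMS-4498)² = 33.47/(0.500)² = 133.9.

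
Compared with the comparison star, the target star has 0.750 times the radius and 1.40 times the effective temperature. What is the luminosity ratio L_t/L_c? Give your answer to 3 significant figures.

2.16

From the Stefan–Boltzmann law, L ∝ R²T⁴, so
L_t/L_c = (R_t/R_c)² (T_t/T_c)⁴ = (0.750)² × (1.40)⁴ = 0.5625 × 3.842 = 2.161.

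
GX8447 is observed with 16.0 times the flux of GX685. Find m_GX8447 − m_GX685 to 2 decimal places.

m_GX8447 − m_GX685 = −2.5 log₁₀(F_GX8447/F_GX685) = −2.5 log₁₀(16.0) = −2.5 × (1.204) = -3.010.

-3.01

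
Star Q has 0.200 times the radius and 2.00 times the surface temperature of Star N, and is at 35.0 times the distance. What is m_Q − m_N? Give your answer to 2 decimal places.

8.20

L_Q/L_N = (0.200)²(2.00)⁴ = 0.6400.
F_Q/F_N = (L_Q/L_N)/(d_Q/d_N)² = 0.6400/1225 = 5.224×10^-4.
m_Q − m_N = −2.5 log₁₀(5.224×10^-4) = 8.20.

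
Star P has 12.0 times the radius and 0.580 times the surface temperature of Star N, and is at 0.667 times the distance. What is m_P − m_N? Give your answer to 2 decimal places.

-3.91

L_P/L_N = (12.0)²(0.580)⁴ = 16.30.
F_P/F_N = (L_P/L_N)/(d_P/d_N)² = 16.30/0.4449 = 36.63.
m_P − m_N = −2.5 log₁₀(36.63) = -3.91.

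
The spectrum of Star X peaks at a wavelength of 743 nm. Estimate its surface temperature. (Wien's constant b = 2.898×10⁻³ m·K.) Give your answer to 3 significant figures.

T = b/λ_max = 2.898×10⁻³ / (743×10⁻⁹) = 3900 K.

3.90×10^3 K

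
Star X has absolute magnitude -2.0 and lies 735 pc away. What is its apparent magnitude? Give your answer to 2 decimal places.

7.33

m = M + 5 log₁₀(d/10 pc) = -2.0 + 5 log₁₀(735/10)
  = -2.0 + 5 × 1.866 = -2.0 + 9.33 = 7.33.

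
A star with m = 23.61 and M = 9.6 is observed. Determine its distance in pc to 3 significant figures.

m − M = 5 log₁₀(d/10 pc)
23.61 − (9.6) = 14.01 = 5 log₁₀(d/10)
d = 10 × 10^(14.01/5) = 10 × 10^2.802 = 6339 pc.

6.34×10^3 pc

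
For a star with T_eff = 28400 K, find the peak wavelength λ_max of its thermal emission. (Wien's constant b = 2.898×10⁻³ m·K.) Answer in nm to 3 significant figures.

102 nm

λ_max = b/T = 2.898×10⁻³ / 28400 = 1.02×10^-7 m = 102.0 nm.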